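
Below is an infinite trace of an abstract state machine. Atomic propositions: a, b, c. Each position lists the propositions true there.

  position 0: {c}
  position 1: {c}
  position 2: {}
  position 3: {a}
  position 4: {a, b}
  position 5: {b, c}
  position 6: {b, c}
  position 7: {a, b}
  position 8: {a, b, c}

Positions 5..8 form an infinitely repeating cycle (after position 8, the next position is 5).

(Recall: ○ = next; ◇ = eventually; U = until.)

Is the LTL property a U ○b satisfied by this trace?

Walking from position 0: at position 0, ○b has not yet held and a fails, so a U ○b is false.

Violated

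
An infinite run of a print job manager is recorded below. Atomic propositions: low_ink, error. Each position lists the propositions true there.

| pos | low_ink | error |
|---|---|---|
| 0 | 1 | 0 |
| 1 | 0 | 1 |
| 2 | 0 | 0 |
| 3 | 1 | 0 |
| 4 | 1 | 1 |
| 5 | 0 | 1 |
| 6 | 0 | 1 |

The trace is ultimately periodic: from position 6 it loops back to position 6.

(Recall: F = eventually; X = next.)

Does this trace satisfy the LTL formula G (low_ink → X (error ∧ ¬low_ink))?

Does not hold

low_ink → X (error ∧ ¬low_ink) must hold at every position from 0 onward. It fails at position 3, so G (low_ink → X (error ∧ ¬low_ink)) is false.
Positions where low_ink holds: 0, 3, 4.
Check X (error ∧ ¬low_ink) at each: 0→ok, 3→fails, 4→ok.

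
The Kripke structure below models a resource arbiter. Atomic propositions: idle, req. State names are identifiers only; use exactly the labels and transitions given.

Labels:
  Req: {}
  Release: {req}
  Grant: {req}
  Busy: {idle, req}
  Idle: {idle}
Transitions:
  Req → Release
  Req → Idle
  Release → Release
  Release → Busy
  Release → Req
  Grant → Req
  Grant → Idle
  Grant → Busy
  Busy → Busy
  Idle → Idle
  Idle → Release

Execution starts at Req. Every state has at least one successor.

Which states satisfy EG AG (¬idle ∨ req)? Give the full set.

{Busy}

States satisfying AG (¬idle ∨ req): {Busy}.
States satisfying EG AG (¬idle ∨ req): {Busy}.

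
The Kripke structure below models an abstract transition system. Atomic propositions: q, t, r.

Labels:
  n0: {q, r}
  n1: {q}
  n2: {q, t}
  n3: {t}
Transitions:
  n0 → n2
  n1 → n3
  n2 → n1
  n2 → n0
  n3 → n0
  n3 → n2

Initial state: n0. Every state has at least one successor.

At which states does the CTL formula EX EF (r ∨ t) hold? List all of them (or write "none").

States satisfying EF (r ∨ t): {n0, n1, n2, n3}.
States satisfying EX EF (r ∨ t): {n0, n1, n2, n3}.

{n0, n1, n2, n3}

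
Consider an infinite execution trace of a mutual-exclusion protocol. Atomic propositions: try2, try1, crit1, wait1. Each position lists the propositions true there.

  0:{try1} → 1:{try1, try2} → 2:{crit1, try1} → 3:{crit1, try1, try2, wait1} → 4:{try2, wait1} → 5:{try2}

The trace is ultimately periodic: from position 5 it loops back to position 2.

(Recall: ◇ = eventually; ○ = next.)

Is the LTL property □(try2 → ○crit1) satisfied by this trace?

try2 → ○crit1 must hold at every position from 0 onward. It fails at position 3, so □(try2 → ○crit1) is false.
Positions where try2 holds: 1, 3, 4, 5.
Check ○crit1 at each: 1→ok, 3→fails, 4→fails, 5→ok.

Does not hold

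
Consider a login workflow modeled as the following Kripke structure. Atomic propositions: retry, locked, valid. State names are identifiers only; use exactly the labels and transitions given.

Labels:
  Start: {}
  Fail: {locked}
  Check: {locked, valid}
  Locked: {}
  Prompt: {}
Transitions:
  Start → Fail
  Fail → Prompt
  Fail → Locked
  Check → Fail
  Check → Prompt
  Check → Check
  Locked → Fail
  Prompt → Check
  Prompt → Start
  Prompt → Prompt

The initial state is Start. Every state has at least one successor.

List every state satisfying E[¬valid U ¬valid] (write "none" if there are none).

{Start, Fail, Locked, Prompt}

States satisfying ¬valid: {Start, Fail, Locked, Prompt}.
States satisfying E[¬valid U ¬valid]: {Start, Fail, Locked, Prompt}.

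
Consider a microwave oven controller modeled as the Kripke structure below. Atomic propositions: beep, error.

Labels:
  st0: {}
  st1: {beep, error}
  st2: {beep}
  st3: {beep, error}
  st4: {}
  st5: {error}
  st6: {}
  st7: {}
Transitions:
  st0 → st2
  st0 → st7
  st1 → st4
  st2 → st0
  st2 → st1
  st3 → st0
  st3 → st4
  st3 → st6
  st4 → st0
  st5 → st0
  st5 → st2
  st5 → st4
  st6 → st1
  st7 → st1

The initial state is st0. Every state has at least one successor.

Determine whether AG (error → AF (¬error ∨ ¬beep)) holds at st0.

Yes

States satisfying error → AF (¬error ∨ ¬beep): {st0, st1, st2, st3, st4, st5, st6, st7}.
States satisfying AG (error → AF (¬error ∨ ¬beep)): {st0, st1, st2, st3, st4, st5, st6, st7}.
Every state reachable from st0 satisfies error → AF (¬error ∨ ¬beep).
st0 ∈ Sat(AG (error → AF (¬error ∨ ¬beep))).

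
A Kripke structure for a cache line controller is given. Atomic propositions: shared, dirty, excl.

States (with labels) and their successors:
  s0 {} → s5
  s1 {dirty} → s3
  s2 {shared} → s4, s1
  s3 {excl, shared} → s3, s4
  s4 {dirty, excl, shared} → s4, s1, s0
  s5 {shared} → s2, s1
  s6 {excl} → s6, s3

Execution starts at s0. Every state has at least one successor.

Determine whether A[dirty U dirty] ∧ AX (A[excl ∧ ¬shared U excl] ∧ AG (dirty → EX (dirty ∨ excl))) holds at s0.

States satisfying dirty: {s1, s4}.
States satisfying A[dirty U dirty]: {s1, s4}.
States satisfying A[dirty U dirty] ∧ AX (A[excl ∧ ¬shared U excl] ∧ AG (dirty → EX (dirty ∨ excl))): {s1}.
s0 ∉ Sat(A[dirty U dirty] ∧ AX (A[excl ∧ ¬shared U excl] ∧ AG (dirty → EX (dirty ∨ excl)))).

Violated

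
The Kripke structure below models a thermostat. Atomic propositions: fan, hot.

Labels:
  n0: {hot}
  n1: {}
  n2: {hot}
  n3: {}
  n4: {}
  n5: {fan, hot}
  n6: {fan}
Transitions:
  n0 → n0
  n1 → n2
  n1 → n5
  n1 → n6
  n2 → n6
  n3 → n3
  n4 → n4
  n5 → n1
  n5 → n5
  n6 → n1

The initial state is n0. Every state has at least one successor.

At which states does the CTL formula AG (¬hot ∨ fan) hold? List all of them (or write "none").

States satisfying ¬hot ∨ fan: {n1, n3, n4, n5, n6}.
States satisfying AG (¬hot ∨ fan): {n3, n4}.

{n3, n4}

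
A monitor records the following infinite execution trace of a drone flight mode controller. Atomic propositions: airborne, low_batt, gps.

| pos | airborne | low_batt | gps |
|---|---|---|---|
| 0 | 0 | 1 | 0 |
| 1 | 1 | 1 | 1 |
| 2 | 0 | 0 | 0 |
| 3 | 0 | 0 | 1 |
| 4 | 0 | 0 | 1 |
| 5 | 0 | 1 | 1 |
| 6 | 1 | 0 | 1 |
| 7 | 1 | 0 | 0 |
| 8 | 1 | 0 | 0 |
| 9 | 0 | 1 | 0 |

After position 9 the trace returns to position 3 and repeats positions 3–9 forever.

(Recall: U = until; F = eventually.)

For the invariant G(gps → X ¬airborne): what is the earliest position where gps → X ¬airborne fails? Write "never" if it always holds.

5

Check gps → X ¬airborne at each position in order: 0 ✓, 1 ✓, 2 ✓, 3 ✓, 4 ✓.
At position 5 the labels are {gps, low_batt} and the next position 6 has {airborne, gps}, so gps → X ¬airborne is false there. This is the first violation.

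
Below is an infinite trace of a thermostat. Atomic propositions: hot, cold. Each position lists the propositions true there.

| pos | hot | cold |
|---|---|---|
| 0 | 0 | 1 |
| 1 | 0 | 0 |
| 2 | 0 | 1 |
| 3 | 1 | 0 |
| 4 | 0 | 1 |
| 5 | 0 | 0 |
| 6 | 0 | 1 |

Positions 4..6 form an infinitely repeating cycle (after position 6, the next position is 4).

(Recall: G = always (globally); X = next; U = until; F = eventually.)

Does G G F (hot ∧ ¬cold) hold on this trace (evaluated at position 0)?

No

G F (hot ∧ ¬cold) must hold at every position from 0 onward. It fails at position 0, so G G F (hot ∧ ¬cold) is false.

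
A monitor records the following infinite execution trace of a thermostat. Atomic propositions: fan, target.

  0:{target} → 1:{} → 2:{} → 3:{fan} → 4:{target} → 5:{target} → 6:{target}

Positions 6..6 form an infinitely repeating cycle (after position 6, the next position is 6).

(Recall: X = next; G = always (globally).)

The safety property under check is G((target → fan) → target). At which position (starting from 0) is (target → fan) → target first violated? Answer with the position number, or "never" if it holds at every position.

Check (target → fan) → target at each position in order: 0 ✓.
At position 1 the labels are {}, so (target → fan) → target is false there. This is the first violation.

1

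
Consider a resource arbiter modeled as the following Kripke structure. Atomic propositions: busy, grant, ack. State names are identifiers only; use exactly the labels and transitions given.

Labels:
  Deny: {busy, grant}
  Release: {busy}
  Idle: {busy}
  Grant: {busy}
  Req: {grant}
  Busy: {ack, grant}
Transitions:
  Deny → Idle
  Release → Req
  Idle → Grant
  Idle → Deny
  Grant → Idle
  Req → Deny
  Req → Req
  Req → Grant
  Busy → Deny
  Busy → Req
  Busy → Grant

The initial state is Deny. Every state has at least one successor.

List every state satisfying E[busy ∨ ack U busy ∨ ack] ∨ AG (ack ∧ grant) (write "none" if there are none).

States satisfying busy ∨ ack: {Deny, Release, Idle, Grant, Busy}.
States satisfying E[busy ∨ ack U busy ∨ ack]: {Deny, Release, Idle, Grant, Busy}.
States satisfying ack ∧ grant: {Busy}.
States satisfying AG (ack ∧ grant): ∅.
States satisfying E[busy ∨ ack U busy ∨ ack] ∨ AG (ack ∧ grant): {Deny, Release, Idle, Grant, Busy}.

{Deny, Release, Idle, Grant, Busy}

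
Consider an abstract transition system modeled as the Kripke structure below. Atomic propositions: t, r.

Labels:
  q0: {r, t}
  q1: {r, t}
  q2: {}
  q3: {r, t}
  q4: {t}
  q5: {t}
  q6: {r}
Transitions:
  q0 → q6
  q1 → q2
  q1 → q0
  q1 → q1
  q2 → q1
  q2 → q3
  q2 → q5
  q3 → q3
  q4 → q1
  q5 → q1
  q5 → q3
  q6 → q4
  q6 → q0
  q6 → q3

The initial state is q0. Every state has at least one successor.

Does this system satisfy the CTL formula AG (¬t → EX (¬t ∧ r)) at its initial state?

States satisfying ¬t → EX (¬t ∧ r): {q0, q1, q3, q4, q5}.
States satisfying AG (¬t → EX (¬t ∧ r)): {q3}.
q2 is reachable from q0 and violates ¬t → EX (¬t ∧ r), so AG fails at q0.
q0 ∉ Sat(AG (¬t → EX (¬t ∧ r))).

Does not hold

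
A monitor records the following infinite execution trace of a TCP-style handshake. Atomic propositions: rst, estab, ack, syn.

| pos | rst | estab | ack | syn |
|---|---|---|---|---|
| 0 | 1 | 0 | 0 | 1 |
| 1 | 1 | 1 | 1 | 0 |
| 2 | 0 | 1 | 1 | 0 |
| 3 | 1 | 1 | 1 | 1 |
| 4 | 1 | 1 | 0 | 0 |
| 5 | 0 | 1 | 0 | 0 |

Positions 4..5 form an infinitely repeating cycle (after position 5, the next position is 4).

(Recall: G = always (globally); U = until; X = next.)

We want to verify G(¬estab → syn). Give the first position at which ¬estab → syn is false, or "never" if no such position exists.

¬estab → syn holds at every position 0..5, and those are all the positions the trace ever visits, so the invariant G(¬estab → syn) is never violated.

never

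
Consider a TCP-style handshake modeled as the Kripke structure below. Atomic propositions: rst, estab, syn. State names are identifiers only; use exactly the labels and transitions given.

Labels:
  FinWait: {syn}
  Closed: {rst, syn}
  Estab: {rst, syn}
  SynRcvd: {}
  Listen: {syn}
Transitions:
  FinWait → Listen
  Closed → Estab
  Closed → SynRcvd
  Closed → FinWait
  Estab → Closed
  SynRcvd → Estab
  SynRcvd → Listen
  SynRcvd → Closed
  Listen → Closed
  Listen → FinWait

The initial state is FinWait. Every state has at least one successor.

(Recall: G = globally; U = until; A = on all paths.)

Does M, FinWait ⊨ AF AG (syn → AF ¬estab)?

States satisfying AG (syn → AF ¬estab): {FinWait, Closed, Estab, SynRcvd, Listen}.
States satisfying AF AG (syn → AF ¬estab): {FinWait, Closed, Estab, SynRcvd, Listen}.
FinWait ∈ Sat(AF AG (syn → AF ¬estab)).

Holds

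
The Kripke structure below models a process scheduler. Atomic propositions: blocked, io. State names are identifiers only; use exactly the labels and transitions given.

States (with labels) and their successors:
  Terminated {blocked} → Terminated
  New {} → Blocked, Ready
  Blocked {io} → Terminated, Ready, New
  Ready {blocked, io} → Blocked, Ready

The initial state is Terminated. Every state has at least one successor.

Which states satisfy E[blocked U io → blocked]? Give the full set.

{Terminated, New, Ready}

States satisfying blocked: {Terminated, Ready}.
States satisfying io → blocked: {Terminated, New, Ready}.
States satisfying E[blocked U io → blocked]: {Terminated, New, Ready}.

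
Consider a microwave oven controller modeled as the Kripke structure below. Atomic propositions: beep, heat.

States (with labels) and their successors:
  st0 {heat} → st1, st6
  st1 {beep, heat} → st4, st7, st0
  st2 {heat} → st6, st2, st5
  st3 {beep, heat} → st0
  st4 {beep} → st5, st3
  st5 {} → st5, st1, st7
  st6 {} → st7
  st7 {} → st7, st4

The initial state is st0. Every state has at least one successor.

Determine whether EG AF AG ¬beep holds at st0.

States satisfying AF AG ¬beep: ∅.
States satisfying EG AF AG ¬beep: ∅.
No suitable path/successor from st0 witnesses the formula.
st0 ∉ Sat(EG AF AG ¬beep).

Violated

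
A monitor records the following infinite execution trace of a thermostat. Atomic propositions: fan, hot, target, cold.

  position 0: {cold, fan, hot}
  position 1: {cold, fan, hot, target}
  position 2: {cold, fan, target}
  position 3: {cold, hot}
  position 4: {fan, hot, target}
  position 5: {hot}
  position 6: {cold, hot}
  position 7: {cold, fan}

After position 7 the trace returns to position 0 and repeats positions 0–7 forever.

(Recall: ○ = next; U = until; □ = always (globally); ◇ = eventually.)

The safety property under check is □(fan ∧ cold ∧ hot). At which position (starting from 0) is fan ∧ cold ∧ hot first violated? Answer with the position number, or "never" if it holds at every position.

2

Check fan ∧ cold ∧ hot at each position in order: 0 ✓, 1 ✓.
At position 2 the labels are {cold, fan, target}, so fan ∧ cold ∧ hot is false there. This is the first violation.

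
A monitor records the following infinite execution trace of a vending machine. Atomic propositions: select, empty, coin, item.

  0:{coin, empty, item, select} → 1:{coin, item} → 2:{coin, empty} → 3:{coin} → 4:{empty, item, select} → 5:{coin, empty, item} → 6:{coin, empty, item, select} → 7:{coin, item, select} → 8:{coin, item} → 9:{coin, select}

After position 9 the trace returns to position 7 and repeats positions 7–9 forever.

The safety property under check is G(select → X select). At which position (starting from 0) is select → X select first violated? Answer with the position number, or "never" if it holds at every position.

At position 0 the labels are {coin, empty, item, select} and the next position 1 has {coin, item}, so select → X select is false there. This is the first violation.

0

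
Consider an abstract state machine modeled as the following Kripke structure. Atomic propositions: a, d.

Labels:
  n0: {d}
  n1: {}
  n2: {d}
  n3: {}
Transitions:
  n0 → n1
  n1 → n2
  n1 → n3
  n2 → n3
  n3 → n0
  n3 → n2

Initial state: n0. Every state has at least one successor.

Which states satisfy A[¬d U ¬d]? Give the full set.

States satisfying ¬d: {n1, n3}.
States satisfying A[¬d U ¬d]: {n1, n3}.

{n1, n3}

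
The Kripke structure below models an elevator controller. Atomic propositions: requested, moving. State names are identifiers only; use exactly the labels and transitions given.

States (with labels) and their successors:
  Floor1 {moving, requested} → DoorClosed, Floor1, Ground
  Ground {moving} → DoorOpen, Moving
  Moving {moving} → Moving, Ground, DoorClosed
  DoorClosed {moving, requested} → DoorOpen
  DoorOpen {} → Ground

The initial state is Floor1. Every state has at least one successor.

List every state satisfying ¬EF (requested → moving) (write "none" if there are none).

none

States satisfying requested → moving: {Floor1, Ground, Moving, DoorClosed, DoorOpen}.
States satisfying EF (requested → moving): {Floor1, Ground, Moving, DoorClosed, DoorOpen}.
States satisfying ¬EF (requested → moving): ∅.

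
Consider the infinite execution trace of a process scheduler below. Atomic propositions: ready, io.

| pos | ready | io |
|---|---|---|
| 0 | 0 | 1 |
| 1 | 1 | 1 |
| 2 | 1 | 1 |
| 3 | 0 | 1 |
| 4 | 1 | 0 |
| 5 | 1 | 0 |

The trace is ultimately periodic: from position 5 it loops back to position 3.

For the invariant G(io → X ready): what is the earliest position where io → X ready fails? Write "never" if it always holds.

Check io → X ready at each position in order: 0 ✓, 1 ✓.
At position 2 the labels are {io, ready} and the next position 3 has {io}, so io → X ready is false there. This is the first violation.

2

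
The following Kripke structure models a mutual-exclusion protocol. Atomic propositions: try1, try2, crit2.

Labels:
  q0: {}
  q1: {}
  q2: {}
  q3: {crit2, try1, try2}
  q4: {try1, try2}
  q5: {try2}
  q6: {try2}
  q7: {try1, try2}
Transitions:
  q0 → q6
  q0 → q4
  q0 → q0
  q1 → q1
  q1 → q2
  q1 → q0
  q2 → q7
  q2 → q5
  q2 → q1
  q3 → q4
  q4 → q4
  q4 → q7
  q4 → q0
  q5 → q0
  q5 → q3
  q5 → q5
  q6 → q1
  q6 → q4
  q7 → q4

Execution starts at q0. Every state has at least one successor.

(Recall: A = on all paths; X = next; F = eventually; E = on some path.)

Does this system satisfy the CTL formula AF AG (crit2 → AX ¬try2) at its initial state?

States satisfying AG (crit2 → AX ¬try2): ∅.
States satisfying AF AG (crit2 → AX ¬try2): ∅.
There is a path from q0 along which AG (crit2 → AX ¬try2) never holds.
q0 ∉ Sat(AF AG (crit2 → AX ¬try2)).

Does not hold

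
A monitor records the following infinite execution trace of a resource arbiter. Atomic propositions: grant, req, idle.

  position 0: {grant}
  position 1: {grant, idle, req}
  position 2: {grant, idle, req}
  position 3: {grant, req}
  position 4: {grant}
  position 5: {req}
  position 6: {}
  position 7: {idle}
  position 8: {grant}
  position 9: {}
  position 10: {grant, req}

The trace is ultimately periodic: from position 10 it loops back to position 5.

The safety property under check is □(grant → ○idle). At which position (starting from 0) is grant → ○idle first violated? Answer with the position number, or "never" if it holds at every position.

2

Check grant → ○idle at each position in order: 0 ✓, 1 ✓.
At position 2 the labels are {grant, idle, req} and the next position 3 has {grant, req}, so grant → ○idle is false there. This is the first violation.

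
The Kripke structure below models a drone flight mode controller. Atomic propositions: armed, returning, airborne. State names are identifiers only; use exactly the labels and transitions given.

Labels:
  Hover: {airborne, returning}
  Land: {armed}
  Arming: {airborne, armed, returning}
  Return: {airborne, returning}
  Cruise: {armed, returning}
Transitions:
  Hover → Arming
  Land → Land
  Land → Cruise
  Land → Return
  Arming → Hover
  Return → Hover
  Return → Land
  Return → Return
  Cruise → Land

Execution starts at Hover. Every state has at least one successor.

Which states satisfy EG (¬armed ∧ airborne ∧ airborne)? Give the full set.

{Return}

States satisfying ¬armed ∧ airborne ∧ airborne: {Hover, Return}.
States satisfying EG (¬armed ∧ airborne ∧ airborne): {Return}.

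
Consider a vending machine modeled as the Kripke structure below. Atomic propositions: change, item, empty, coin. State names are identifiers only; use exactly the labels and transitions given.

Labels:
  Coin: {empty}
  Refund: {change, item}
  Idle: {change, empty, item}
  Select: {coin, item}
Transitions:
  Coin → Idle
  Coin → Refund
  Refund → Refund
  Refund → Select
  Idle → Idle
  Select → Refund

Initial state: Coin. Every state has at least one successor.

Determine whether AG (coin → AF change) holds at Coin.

Holds

States satisfying coin → AF change: {Coin, Refund, Idle, Select}.
States satisfying AG (coin → AF change): {Coin, Refund, Idle, Select}.
Every state reachable from Coin satisfies coin → AF change.
Coin ∈ Sat(AG (coin → AF change)).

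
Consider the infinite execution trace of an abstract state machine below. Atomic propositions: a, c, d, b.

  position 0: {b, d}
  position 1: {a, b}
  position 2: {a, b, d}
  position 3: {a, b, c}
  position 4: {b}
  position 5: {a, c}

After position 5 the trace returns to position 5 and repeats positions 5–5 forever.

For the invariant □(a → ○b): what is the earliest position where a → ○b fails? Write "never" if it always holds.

5

Check a → ○b at each position in order: 0 ✓, 1 ✓, 2 ✓, 3 ✓, 4 ✓.
At position 5 the labels are {a, c} and the next position 5 has {a, c}, so a → ○b is false there. This is the first violation.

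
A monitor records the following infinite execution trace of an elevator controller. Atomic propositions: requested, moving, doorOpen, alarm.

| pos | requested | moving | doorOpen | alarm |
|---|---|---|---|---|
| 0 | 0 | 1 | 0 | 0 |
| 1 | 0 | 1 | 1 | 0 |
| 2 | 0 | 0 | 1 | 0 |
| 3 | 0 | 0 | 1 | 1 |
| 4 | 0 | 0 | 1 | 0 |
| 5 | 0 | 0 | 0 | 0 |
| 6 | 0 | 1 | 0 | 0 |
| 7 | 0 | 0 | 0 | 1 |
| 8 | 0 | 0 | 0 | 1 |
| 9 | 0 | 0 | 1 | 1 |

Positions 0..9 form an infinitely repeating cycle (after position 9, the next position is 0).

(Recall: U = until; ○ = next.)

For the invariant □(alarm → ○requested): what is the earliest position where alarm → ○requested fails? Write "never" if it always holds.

Check alarm → ○requested at each position in order: 0 ✓, 1 ✓, 2 ✓.
At position 3 the labels are {alarm, doorOpen} and the next position 4 has {doorOpen}, so alarm → ○requested is false there. This is the first violation.

3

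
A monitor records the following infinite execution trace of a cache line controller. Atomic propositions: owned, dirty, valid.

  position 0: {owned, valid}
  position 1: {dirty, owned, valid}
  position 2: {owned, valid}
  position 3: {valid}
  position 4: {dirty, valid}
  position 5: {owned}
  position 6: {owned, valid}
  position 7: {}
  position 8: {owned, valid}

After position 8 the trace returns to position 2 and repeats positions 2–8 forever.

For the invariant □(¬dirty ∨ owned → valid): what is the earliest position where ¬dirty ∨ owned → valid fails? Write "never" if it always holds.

Check ¬dirty ∨ owned → valid at each position in order: 0 ✓, 1 ✓, 2 ✓, 3 ✓, 4 ✓.
At position 5 the labels are {owned}, so ¬dirty ∨ owned → valid is false there. This is the first violation.

5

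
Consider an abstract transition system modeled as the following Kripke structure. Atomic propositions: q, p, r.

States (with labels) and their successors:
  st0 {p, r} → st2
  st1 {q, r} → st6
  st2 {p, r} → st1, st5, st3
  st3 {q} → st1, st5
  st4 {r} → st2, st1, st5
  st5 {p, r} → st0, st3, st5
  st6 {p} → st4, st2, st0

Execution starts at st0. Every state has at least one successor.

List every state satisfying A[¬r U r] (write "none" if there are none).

States satisfying ¬r: {st3, st6}.
States satisfying r: {st0, st1, st2, st4, st5}.
States satisfying A[¬r U r]: {st0, st1, st2, st3, st4, st5, st6}.

{st0, st1, st2, st3, st4, st5, st6}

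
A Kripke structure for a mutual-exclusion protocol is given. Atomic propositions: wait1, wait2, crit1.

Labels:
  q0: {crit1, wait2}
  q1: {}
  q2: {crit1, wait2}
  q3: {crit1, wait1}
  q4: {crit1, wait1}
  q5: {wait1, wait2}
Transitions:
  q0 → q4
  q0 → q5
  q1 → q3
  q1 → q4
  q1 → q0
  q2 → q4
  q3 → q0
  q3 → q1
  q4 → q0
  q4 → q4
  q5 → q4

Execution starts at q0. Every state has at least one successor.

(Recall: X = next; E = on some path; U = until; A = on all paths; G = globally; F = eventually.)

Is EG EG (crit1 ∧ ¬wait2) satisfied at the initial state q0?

No

States satisfying EG (crit1 ∧ ¬wait2): {q4}.
States satisfying EG EG (crit1 ∧ ¬wait2): {q4}.
No suitable path/successor from q0 witnesses the formula.
q0 ∉ Sat(EG EG (crit1 ∧ ¬wait2)).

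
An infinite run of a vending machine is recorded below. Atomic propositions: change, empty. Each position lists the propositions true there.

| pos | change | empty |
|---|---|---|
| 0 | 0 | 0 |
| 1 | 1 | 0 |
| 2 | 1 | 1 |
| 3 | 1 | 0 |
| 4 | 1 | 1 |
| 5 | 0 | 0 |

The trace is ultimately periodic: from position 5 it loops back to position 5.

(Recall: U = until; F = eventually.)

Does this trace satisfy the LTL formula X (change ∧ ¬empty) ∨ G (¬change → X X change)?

The position after 0 is 1; change ∧ ¬empty is true there.
¬change → X X change must hold at every position from 0 onward. It fails at position 5, so G (¬change → X X change) is false.
Positions where ¬change holds: 0, 5.
Check X X change at each: 0→ok, 5→fails.
At position 0: X (change ∧ ¬empty) is true; G (¬change → X X change) is false; so X (change ∧ ¬empty) ∨ G (¬change → X X change) is true.

Yes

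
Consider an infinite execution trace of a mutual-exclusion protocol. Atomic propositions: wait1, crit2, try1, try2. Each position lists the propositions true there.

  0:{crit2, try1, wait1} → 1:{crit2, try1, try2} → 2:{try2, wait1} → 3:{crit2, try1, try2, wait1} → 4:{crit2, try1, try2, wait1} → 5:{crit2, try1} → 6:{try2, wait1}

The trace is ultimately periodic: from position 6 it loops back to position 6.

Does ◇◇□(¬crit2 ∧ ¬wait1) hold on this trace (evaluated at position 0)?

Violated

◇□(¬crit2 ∧ ¬wait1) is false at every position 0..6, so it never becomes true and ◇◇□(¬crit2 ∧ ¬wait1) fails.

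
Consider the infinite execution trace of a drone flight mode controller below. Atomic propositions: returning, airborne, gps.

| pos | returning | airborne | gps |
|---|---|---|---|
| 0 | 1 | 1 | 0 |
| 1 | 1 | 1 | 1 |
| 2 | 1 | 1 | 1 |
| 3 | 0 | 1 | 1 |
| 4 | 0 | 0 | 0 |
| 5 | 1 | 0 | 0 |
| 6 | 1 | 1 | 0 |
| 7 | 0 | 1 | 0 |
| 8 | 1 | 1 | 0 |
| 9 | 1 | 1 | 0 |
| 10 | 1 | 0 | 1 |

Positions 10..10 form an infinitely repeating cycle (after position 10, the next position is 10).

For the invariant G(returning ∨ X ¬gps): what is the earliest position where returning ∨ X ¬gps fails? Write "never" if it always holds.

never

returning ∨ X ¬gps holds at every position 0..10, and those are all the positions the trace ever visits, so the invariant G(returning ∨ X ¬gps) is never violated.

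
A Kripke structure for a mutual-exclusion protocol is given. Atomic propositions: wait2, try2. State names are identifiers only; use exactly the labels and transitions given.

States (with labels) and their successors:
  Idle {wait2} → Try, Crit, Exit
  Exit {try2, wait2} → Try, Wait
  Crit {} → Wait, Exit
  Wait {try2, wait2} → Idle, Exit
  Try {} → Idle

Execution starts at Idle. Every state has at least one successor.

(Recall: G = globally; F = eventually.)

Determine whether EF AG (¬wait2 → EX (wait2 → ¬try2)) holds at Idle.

No

States satisfying AG (¬wait2 → EX (wait2 → ¬try2)): ∅.
States satisfying EF AG (¬wait2 → EX (wait2 → ¬try2)): ∅.
No suitable path/successor from Idle witnesses the formula.
Idle ∉ Sat(EF AG (¬wait2 → EX (wait2 → ¬try2))).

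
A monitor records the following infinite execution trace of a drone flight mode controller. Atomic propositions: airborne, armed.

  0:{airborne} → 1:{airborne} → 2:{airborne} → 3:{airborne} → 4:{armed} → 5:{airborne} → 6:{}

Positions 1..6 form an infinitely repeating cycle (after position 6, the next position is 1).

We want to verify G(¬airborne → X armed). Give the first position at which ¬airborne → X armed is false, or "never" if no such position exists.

4

Check ¬airborne → X armed at each position in order: 0 ✓, 1 ✓, 2 ✓, 3 ✓.
At position 4 the labels are {armed} and the next position 5 has {airborne}, so ¬airborne → X armed is false there. This is the first violation.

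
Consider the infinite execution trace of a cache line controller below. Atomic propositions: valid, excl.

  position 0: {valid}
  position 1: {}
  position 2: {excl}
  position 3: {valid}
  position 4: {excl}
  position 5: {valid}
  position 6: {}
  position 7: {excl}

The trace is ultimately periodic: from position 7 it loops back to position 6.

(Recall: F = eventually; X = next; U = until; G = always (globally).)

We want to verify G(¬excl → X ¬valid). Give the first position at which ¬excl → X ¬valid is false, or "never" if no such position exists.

never

¬excl → X ¬valid holds at every position 0..7, and those are all the positions the trace ever visits, so the invariant G(¬excl → X ¬valid) is never violated.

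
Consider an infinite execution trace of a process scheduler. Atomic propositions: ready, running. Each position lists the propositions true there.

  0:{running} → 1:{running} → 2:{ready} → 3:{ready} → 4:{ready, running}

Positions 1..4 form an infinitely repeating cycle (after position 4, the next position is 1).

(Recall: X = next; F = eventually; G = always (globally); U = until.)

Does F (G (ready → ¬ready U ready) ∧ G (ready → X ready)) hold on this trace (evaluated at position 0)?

G (ready → ¬ready U ready) ∧ G (ready → X ready) is false at every position 0..4, so it never becomes true and F (G (ready → ¬ready U ready) ∧ G (ready → X ready)) fails.

Violated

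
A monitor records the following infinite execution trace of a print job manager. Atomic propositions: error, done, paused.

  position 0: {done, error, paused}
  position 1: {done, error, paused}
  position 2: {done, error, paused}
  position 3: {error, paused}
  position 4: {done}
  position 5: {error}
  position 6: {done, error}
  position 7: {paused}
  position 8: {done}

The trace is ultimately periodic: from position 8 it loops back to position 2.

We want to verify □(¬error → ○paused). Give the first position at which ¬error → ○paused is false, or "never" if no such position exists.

4

Check ¬error → ○paused at each position in order: 0 ✓, 1 ✓, 2 ✓, 3 ✓.
At position 4 the labels are {done} and the next position 5 has {error}, so ¬error → ○paused is false there. This is the first violation.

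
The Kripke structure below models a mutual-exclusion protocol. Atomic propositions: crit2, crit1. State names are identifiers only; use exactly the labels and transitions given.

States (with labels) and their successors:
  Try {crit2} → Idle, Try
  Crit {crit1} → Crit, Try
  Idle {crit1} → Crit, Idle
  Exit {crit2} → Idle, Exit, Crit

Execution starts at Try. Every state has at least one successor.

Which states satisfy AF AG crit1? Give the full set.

States satisfying AG crit1: ∅.
States satisfying AF AG crit1: ∅.

none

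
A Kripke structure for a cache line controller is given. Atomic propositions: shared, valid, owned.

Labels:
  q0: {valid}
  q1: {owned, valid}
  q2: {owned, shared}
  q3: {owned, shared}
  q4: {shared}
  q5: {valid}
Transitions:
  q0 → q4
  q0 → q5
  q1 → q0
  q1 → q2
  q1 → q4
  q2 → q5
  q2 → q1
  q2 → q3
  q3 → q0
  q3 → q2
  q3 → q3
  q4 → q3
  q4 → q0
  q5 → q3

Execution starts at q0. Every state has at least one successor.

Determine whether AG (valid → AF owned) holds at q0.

States satisfying valid → AF owned: {q1, q2, q3, q4, q5}.
States satisfying AG (valid → AF owned): ∅.
q0 is reachable from q0 and violates valid → AF owned, so AG fails at q0.
q0 ∉ Sat(AG (valid → AF owned)).

Does not hold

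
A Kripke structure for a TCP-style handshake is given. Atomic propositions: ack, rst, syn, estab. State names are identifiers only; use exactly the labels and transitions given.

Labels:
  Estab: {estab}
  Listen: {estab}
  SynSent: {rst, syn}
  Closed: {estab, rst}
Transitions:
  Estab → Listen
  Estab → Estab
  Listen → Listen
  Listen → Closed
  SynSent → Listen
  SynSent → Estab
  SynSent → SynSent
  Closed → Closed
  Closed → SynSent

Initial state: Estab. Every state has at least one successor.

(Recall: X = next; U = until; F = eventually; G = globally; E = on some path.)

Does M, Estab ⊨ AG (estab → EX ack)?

States satisfying estab → EX ack: {SynSent}.
States satisfying AG (estab → EX ack): ∅.
Closed is reachable from Estab and violates estab → EX ack, so AG fails at Estab.
Estab ∉ Sat(AG (estab → EX ack)).

Does not hold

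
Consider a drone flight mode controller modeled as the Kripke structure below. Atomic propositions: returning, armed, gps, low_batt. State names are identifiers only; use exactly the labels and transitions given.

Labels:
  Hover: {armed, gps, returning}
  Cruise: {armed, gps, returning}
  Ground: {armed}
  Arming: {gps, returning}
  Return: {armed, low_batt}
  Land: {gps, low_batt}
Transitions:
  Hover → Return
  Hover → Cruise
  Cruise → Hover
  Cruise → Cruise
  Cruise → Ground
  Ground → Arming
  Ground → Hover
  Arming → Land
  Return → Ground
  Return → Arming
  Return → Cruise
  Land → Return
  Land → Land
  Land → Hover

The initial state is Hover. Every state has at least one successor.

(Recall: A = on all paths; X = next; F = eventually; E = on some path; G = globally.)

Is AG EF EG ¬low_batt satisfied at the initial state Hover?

States satisfying EF EG ¬low_batt: {Hover, Cruise, Ground, Arming, Return, Land}.
States satisfying AG EF EG ¬low_batt: {Hover, Cruise, Ground, Arming, Return, Land}.
Every state reachable from Hover satisfies EF EG ¬low_batt.
Hover ∈ Sat(AG EF EG ¬low_batt).

Holds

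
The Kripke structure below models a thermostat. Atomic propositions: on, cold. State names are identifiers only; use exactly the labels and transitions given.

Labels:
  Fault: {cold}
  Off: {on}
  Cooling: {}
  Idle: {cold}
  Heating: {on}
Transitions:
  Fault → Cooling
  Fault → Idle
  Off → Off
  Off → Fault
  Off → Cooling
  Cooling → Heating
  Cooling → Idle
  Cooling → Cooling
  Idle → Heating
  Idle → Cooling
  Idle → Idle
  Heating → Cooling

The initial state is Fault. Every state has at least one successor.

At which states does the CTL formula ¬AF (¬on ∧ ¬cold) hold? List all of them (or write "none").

States satisfying ¬on ∧ ¬cold: {Cooling}.
States satisfying AF (¬on ∧ ¬cold): {Cooling, Heating}.
States satisfying ¬AF (¬on ∧ ¬cold): {Fault, Off, Idle}.

{Fault, Off, Idle}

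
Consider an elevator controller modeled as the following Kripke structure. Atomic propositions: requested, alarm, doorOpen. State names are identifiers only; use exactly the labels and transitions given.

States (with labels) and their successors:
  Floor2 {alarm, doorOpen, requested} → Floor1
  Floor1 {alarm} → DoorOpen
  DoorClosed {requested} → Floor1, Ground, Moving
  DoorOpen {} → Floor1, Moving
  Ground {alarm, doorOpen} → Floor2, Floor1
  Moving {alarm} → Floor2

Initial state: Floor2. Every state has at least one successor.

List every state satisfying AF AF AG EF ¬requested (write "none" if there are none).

{Floor2, Floor1, DoorClosed, DoorOpen, Ground, Moving}

States satisfying AF AG EF ¬requested: {Floor2, Floor1, DoorClosed, DoorOpen, Ground, Moving}.
States satisfying AF AF AG EF ¬requested: {Floor2, Floor1, DoorClosed, DoorOpen, Ground, Moving}.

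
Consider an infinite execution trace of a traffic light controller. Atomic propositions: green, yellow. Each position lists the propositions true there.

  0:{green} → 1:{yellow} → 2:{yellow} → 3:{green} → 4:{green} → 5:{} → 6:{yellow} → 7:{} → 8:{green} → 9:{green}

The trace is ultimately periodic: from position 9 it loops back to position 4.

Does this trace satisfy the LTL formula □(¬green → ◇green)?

Holds

¬green → ◇green holds at every position 0..9, and those are all positions ever visited, so □(¬green → ◇green) holds.
Positions where ¬green holds: 1, 2, 5, 6, 7.
Check ◇green at each: 1→ok, 2→ok, 5→ok, 6→ok, 7→ok.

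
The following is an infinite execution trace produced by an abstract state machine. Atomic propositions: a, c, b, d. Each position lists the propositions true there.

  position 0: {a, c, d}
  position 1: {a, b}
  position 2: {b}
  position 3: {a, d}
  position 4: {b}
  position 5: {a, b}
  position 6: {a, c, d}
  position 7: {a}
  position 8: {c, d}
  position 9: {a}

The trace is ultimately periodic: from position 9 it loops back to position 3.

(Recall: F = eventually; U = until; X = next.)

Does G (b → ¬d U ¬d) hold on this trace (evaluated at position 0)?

Yes

b → ¬d U ¬d holds at every position 0..9, and those are all positions ever visited, so G (b → ¬d U ¬d) holds.
Positions where b holds: 1, 2, 4, 5.
Check ¬d U ¬d at each: 1→ok, 2→ok, 4→ok, 5→ok.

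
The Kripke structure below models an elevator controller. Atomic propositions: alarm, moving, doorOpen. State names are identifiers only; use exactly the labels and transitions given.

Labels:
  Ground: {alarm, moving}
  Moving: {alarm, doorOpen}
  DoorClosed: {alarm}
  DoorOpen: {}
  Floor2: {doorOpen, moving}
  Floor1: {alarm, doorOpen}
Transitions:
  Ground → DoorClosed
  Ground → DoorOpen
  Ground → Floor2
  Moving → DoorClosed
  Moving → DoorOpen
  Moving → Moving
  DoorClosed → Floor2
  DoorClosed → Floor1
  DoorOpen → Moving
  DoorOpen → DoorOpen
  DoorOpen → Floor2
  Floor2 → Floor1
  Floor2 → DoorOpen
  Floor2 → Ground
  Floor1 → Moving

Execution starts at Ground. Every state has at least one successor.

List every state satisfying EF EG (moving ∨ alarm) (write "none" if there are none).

{Ground, Moving, DoorClosed, DoorOpen, Floor2, Floor1}

States satisfying EG (moving ∨ alarm): {Ground, Moving, DoorClosed, Floor2, Floor1}.
States satisfying EF EG (moving ∨ alarm): {Ground, Moving, DoorClosed, DoorOpen, Floor2, Floor1}.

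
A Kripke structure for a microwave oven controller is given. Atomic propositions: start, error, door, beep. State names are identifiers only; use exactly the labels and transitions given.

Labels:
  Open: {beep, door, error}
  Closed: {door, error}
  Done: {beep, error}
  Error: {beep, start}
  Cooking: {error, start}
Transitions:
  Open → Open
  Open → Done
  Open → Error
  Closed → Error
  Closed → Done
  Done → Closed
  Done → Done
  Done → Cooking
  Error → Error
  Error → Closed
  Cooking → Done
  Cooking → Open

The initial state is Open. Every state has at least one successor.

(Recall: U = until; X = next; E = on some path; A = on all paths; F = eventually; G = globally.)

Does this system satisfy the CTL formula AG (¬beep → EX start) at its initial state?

States satisfying ¬beep → EX start: {Open, Closed, Done, Error}.
States satisfying AG (¬beep → EX start): ∅.
Cooking is reachable from Open and violates ¬beep → EX start, so AG fails at Open.
Open ∉ Sat(AG (¬beep → EX start)).

Does not hold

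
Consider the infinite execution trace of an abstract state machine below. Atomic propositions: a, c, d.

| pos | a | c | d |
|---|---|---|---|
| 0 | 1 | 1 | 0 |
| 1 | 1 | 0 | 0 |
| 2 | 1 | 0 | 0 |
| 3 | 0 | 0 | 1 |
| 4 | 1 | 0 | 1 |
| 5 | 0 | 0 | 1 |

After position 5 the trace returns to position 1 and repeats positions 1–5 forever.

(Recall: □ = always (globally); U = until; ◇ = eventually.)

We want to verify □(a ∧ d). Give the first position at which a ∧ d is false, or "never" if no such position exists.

0

At position 0 the labels are {a, c}, so a ∧ d is false there. This is the first violation.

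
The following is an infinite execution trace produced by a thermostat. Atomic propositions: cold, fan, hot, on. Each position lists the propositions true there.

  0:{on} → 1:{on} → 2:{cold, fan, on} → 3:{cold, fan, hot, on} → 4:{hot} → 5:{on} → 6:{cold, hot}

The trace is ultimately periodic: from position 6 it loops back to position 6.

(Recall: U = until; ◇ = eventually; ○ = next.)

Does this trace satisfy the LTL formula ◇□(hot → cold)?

Yes

□(hot → cold) holds at position 5, which is reachable from 0, so ◇□(hot → cold) holds.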